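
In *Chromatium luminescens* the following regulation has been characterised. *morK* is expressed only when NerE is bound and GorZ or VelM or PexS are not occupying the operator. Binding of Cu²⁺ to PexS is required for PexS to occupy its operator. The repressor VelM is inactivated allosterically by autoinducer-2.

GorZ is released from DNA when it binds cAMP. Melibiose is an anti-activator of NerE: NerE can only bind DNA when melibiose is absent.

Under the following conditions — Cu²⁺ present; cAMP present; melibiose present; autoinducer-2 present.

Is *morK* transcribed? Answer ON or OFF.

Melibiose is present, so NerE is inactive.
cAMP is present, so GorZ is inactive.
Autoinducer-2 is present, so VelM is inactive.
Cu²⁺ is present, so PexS is active.
With repressor PexS bound, *morK* is not transcribed.

OFF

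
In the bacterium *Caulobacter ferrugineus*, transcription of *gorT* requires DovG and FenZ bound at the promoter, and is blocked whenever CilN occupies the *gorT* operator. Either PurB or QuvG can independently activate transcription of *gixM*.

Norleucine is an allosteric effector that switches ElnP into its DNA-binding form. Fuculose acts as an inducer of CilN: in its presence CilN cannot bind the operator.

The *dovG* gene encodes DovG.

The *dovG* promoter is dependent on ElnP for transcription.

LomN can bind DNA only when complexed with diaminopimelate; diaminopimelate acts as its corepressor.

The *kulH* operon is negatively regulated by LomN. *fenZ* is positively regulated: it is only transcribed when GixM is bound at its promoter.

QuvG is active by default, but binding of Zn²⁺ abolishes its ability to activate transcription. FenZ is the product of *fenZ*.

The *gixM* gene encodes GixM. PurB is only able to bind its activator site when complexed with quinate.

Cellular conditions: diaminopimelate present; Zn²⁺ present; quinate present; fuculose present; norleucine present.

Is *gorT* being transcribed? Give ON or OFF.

ON

Norleucine is present, so ElnP is active.
No repressor is bound and ElnP is active, so *dovG* is transcribed.
So DovG is produced and active.
Fuculose is present, so CilN is inactive.
Quinate is present, so PurB is active.
Zn²⁺ is present, so QuvG is inactive.
Activator PurB is present, so *gixM* is transcribed.
So GixM is produced and active.
No repressor is bound and GixM is active, so *fenZ* is transcribed.
So FenZ is produced and active.
No repressor is bound and DovG and FenZ are active, so *gorT* is transcribed.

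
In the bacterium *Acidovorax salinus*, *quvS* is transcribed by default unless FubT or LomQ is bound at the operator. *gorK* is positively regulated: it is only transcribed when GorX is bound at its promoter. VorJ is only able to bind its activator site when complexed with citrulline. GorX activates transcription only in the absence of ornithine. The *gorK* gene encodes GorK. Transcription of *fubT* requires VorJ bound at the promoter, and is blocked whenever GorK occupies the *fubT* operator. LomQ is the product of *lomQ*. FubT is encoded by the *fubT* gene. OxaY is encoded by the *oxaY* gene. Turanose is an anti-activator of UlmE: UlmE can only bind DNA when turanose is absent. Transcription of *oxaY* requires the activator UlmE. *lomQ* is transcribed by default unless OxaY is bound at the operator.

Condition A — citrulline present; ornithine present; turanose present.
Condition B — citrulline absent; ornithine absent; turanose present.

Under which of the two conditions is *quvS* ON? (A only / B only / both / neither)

Condition A:
Citrulline is present, so VorJ is active.
Ornithine is present, so GorX is inactive.
Required activator GorX is absent, so *gorK* is not transcribed.
So GorK is not produced.
No repressor is bound and VorJ is active, so *fubT* is transcribed.
So FubT is produced and active.
Turanose is present, so UlmE is inactive.
Required activator UlmE is absent, so *oxaY* is not transcribed.
So OxaY is not produced.
With no repressor bound, *lomQ* is transcribed.
So LomQ is produced and active.
With repressor FubT bound, *quvS* is not transcribed.
→ *quvS* is OFF in A.
Condition B:
Citrulline is absent, so VorJ is inactive.
Ornithine is absent, so GorX is active.
No repressor is bound and GorX is active, so *gorK* is transcribed.
So GorK is produced and active.
With repressor GorK bound, *fubT* is not transcribed.
So FubT is not produced.
Turanose is present, so UlmE is inactive.
Required activator UlmE is absent, so *oxaY* is not transcribed.
So OxaY is not produced.
With no repressor bound, *lomQ* is transcribed.
So LomQ is produced and active.
With repressor LomQ bound, *quvS* is not transcribed.
→ *quvS* is OFF in B.

neither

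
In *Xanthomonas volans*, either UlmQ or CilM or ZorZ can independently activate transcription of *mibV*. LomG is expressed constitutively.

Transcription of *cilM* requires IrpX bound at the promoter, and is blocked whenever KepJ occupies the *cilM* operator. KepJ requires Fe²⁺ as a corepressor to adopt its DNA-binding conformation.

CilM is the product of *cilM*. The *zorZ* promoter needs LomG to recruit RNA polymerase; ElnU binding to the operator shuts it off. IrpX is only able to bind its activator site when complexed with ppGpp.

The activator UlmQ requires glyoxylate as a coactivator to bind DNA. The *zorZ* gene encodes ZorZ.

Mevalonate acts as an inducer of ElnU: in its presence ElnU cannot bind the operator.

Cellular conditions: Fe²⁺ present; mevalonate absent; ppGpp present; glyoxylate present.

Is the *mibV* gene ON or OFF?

Glyoxylate is present, so UlmQ is active.
ppGpp is present, so IrpX is active.
Fe²⁺ is present, so KepJ is active.
With repressor KepJ bound, *cilM* is not transcribed.
So CilM is not produced.
Mevalonate is absent, so ElnU is active.
LomG is produced constitutively and is active.
With repressor ElnU bound, *zorZ* is not transcribed.
So ZorZ is not produced.
Activator UlmQ is present, so *mibV* is transcribed.

ON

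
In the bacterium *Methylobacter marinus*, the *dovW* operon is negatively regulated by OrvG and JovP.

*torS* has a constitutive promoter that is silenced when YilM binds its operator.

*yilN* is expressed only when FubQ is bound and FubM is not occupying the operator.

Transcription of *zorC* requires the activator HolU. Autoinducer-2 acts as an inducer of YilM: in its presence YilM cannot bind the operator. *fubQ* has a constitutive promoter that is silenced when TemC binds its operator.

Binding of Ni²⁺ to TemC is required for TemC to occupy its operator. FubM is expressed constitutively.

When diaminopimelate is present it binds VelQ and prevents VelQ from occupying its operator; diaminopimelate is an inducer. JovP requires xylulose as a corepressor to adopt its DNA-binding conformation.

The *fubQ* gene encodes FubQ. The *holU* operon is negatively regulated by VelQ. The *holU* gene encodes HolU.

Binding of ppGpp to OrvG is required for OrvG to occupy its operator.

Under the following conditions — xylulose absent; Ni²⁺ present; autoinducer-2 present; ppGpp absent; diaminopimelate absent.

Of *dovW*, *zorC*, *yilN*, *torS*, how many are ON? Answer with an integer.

ppGpp is absent, so OrvG is inactive.
Xylulose is absent, so JovP is inactive.
With no repressor bound, *dovW* is transcribed.
→ *dovW* is ON.
Diaminopimelate is absent, so VelQ is active.
With repressor VelQ bound, *holU* is not transcribed.
So HolU is not produced.
Required activator HolU is absent, so *zorC* is not transcribed.
→ *zorC* is OFF.
Ni²⁺ is present, so TemC is active.
With repressor TemC bound, *fubQ* is not transcribed.
So FubQ is not produced.
FubM is produced constitutively and is active.
With repressor FubM bound, *yilN* is not transcribed.
→ *yilN* is OFF.
Autoinducer-2 is present, so YilM is inactive.
With no repressor bound, *torS* is transcribed.
→ *torS* is ON.
2 of the 4 genes are transcribed.

2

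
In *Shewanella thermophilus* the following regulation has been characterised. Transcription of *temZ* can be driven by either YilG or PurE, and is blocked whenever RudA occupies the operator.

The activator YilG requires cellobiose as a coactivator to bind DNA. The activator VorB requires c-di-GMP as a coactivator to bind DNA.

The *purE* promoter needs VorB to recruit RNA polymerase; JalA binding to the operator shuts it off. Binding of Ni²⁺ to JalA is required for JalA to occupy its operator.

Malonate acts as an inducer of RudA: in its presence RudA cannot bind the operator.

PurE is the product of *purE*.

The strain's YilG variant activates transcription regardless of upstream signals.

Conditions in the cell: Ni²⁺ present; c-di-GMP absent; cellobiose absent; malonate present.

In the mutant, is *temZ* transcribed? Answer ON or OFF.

YilG is constitutively active in this strain.
Malonate is present, so RudA is inactive.
Ni²⁺ is present, so JalA is active.
c-di-GMP is absent, so VorB is inactive.
With repressor JalA bound, *purE* is not transcribed.
So PurE is not produced.
Activator YilG is present, so *temZ* is transcribed.

ON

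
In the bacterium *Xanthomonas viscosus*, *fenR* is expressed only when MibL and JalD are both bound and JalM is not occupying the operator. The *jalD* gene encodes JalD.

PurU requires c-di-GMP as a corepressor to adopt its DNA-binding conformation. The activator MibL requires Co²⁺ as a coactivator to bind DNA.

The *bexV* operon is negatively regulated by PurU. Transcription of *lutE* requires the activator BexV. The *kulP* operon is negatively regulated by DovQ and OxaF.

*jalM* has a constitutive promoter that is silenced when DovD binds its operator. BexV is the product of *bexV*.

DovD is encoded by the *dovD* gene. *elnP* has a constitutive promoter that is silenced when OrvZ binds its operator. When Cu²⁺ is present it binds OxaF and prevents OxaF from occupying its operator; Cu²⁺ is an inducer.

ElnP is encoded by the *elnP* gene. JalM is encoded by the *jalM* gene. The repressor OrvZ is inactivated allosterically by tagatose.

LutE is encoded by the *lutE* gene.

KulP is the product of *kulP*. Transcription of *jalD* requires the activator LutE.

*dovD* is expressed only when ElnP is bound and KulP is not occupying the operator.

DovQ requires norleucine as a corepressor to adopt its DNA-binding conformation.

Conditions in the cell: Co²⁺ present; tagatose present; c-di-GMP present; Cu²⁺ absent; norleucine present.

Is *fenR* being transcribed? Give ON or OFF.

Tagatose is present, so OrvZ is inactive.
With no repressor bound, *elnP* is transcribed.
So ElnP is produced and active.
Norleucine is present, so DovQ is active.
Cu²⁺ is absent, so OxaF is active.
With repressor DovQ bound, *kulP* is not transcribed.
So KulP is not produced.
No repressor is bound and ElnP is active, so *dovD* is transcribed.
So DovD is produced and active.
With repressor DovD bound, *jalM* is not transcribed.
So JalM is not produced.
Co²⁺ is present, so MibL is active.
c-di-GMP is present, so PurU is active.
With repressor PurU bound, *bexV* is not transcribed.
So BexV is not produced.
Required activator BexV is absent, so *lutE* is not transcribed.
So LutE is not produced.
Required activator LutE is absent, so *jalD* is not transcribed.
So JalD is not produced.
Required activator JalD is absent, so *fenR* is not transcribed.

OFF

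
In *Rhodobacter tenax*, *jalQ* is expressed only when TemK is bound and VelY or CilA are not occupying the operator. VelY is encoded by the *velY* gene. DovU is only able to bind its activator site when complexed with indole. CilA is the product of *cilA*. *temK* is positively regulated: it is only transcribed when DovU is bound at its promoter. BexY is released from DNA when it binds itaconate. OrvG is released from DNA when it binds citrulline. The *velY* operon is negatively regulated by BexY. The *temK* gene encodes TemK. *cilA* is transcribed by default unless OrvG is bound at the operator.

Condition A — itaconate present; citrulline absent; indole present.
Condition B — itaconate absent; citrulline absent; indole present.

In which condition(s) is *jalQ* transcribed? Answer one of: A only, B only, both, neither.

Condition A:
Itaconate is present, so BexY is inactive.
With no repressor bound, *velY* is transcribed.
So VelY is produced and active.
Citrulline is absent, so OrvG is active.
With repressor OrvG bound, *cilA* is not transcribed.
So CilA is not produced.
Indole is present, so DovU is active.
No repressor is bound and DovU is active, so *temK* is transcribed.
So TemK is produced and active.
With repressor VelY bound, *jalQ* is not transcribed.
→ *jalQ* is OFF in A.
Condition B:
Itaconate is absent, so BexY is active.
With repressor BexY bound, *velY* is not transcribed.
So VelY is not produced.
Citrulline is absent, so OrvG is active.
With repressor OrvG bound, *cilA* is not transcribed.
So CilA is not produced.
Indole is present, so DovU is active.
No repressor is bound and DovU is active, so *temK* is transcribed.
So TemK is produced and active.
No repressor is bound and TemK is active, so *jalQ* is transcribed.
→ *jalQ* is ON in B.

B only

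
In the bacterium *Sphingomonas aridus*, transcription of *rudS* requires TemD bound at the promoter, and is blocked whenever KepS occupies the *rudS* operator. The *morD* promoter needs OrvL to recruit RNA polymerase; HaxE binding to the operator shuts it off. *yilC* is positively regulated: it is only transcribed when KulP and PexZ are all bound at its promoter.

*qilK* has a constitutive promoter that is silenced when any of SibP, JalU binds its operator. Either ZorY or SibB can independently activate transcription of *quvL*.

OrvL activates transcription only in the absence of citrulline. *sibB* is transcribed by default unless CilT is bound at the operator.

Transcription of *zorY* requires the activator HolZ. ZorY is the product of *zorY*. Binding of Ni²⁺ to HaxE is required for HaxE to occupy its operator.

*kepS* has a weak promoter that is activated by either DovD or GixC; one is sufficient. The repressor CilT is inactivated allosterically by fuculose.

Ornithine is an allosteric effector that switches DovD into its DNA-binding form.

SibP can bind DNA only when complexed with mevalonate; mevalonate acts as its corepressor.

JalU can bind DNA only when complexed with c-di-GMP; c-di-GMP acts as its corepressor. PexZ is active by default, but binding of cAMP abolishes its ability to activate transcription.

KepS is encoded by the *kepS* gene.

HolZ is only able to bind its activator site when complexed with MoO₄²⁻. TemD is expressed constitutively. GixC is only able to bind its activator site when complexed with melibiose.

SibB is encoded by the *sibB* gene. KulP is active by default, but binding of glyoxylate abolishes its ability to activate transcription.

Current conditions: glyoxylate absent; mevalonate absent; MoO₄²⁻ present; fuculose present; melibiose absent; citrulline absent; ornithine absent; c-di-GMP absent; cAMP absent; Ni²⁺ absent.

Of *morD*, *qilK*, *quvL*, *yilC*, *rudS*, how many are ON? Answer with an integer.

Citrulline is absent, so OrvL is active.
Ni²⁺ is absent, so HaxE is inactive.
No repressor is bound and OrvL is active, so *morD* is transcribed.
→ *morD* is ON.
Mevalonate is absent, so SibP is inactive.
c-di-GMP is absent, so JalU is inactive.
With no repressor bound, *qilK* is transcribed.
→ *qilK* is ON.
MoO₄²⁻ is present, so HolZ is active.
No repressor is bound and HolZ is active, so *zorY* is transcribed.
So ZorY is produced and active.
Fuculose is present, so CilT is inactive.
With no repressor bound, *sibB* is transcribed.
So SibB is produced and active.
Activator ZorY is present, so *quvL* is transcribed.
→ *quvL* is ON.
Glyoxylate is absent, so KulP is active.
cAMP is absent, so PexZ is active.
No repressor is bound and KulP and PexZ are active, so *yilC* is transcribed.
→ *yilC* is ON.
TemD is produced constitutively and is active.
Ornithine is absent, so DovD is inactive.
Melibiose is absent, so GixC is inactive.
No activator is available at the *kepS* promoter, so *kepS* is not transcribed.
So KepS is not produced.
No repressor is bound and TemD is active, so *rudS* is transcribed.
→ *rudS* is ON.
5 of the 5 genes are transcribed.

5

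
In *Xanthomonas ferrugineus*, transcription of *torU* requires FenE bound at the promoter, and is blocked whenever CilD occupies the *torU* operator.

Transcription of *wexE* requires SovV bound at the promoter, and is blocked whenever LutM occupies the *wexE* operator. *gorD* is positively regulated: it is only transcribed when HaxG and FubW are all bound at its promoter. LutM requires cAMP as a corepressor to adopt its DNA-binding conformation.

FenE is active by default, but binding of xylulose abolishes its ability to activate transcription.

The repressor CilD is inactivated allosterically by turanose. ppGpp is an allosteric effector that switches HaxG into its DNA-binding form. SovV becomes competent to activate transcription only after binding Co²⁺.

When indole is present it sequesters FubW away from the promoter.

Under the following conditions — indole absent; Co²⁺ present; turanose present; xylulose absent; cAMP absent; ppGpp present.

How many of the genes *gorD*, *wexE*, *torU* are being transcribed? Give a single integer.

3

ppGpp is present, so HaxG is active.
Indole is absent, so FubW is active.
No repressor is bound and HaxG and FubW are active, so *gorD* is transcribed.
→ *gorD* is ON.
cAMP is absent, so LutM is inactive.
Co²⁺ is present, so SovV is active.
No repressor is bound and SovV is active, so *wexE* is transcribed.
→ *wexE* is ON.
Xylulose is absent, so FenE is active.
Turanose is present, so CilD is inactive.
No repressor is bound and FenE is active, so *torU* is transcribed.
→ *torU* is ON.
3 of the 3 genes are transcribed.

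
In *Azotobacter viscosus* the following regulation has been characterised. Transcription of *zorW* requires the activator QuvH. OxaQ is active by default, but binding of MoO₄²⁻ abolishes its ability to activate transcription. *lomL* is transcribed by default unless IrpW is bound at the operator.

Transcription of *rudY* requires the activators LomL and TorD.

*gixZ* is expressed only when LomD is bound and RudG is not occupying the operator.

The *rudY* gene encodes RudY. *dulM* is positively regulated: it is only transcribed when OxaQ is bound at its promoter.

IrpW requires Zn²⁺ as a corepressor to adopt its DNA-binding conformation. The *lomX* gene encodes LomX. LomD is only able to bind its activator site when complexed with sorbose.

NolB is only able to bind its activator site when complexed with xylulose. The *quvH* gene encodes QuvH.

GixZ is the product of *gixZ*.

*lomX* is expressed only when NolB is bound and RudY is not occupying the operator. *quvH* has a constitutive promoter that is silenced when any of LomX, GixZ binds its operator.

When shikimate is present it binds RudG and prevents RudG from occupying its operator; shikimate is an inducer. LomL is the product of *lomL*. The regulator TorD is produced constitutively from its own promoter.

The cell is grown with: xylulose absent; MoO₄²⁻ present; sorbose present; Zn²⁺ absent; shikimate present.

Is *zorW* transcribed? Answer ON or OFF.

OFF

Zn²⁺ is absent, so IrpW is inactive.
With no repressor bound, *lomL* is transcribed.
So LomL is produced and active.
TorD is produced constitutively and is active.
No repressor is bound and LomL and TorD are active, so *rudY* is transcribed.
So RudY is produced and active.
Xylulose is absent, so NolB is inactive.
With repressor RudY bound, *lomX* is not transcribed.
So LomX is not produced.
Shikimate is present, so RudG is inactive.
Sorbose is present, so LomD is active.
No repressor is bound and LomD is active, so *gixZ* is transcribed.
So GixZ is produced and active.
With repressor GixZ bound, *quvH* is not transcribed.
So QuvH is not produced.
Required activator QuvH is absent, so *zorW* is not transcribed.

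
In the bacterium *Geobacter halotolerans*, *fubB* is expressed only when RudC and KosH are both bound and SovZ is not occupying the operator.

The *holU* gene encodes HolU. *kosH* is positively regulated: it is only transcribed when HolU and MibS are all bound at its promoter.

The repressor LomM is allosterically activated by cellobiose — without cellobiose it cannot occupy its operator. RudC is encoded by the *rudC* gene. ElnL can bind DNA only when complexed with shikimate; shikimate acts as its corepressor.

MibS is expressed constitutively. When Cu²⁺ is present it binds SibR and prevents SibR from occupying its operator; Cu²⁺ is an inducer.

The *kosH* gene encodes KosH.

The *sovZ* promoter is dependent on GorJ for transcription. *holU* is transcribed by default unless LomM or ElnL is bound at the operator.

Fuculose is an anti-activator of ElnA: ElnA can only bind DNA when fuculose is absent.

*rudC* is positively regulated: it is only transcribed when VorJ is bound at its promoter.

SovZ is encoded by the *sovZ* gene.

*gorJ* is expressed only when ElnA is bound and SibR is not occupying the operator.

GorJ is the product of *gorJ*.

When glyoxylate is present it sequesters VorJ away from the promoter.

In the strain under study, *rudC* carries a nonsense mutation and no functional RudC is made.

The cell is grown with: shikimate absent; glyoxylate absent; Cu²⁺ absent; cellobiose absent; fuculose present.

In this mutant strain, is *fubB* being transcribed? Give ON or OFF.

OFF

RudC is non-functional in this strain, so it has no effect.
Cu²⁺ is absent, so SibR is active.
Fuculose is present, so ElnA is inactive.
With repressor SibR bound, *gorJ* is not transcribed.
So GorJ is not produced.
Required activator GorJ is absent, so *sovZ* is not transcribed.
So SovZ is not produced.
Cellobiose is absent, so LomM is inactive.
Shikimate is absent, so ElnL is inactive.
With no repressor bound, *holU* is transcribed.
So HolU is produced and active.
MibS is produced constitutively and is active.
No repressor is bound and HolU and MibS are active, so *kosH* is transcribed.
So KosH is produced and active.
Required activator RudC is absent, so *fubB* is not transcribed.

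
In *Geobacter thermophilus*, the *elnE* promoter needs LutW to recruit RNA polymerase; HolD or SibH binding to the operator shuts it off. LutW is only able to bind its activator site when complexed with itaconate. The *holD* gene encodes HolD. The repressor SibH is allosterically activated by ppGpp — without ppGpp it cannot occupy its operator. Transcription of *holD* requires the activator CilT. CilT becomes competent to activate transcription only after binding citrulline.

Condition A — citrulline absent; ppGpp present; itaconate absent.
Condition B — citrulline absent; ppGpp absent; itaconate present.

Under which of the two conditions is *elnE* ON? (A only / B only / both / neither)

B only

Condition A:
Citrulline is absent, so CilT is inactive.
Required activator CilT is absent, so *holD* is not transcribed.
So HolD is not produced.
ppGpp is present, so SibH is active.
Itaconate is absent, so LutW is inactive.
With repressor SibH bound, *elnE* is not transcribed.
→ *elnE* is OFF in A.
Condition B:
Citrulline is absent, so CilT is inactive.
Required activator CilT is absent, so *holD* is not transcribed.
So HolD is not produced.
ppGpp is absent, so SibH is inactive.
Itaconate is present, so LutW is active.
No repressor is bound and LutW is active, so *elnE* is transcribed.
→ *elnE* is ON in B.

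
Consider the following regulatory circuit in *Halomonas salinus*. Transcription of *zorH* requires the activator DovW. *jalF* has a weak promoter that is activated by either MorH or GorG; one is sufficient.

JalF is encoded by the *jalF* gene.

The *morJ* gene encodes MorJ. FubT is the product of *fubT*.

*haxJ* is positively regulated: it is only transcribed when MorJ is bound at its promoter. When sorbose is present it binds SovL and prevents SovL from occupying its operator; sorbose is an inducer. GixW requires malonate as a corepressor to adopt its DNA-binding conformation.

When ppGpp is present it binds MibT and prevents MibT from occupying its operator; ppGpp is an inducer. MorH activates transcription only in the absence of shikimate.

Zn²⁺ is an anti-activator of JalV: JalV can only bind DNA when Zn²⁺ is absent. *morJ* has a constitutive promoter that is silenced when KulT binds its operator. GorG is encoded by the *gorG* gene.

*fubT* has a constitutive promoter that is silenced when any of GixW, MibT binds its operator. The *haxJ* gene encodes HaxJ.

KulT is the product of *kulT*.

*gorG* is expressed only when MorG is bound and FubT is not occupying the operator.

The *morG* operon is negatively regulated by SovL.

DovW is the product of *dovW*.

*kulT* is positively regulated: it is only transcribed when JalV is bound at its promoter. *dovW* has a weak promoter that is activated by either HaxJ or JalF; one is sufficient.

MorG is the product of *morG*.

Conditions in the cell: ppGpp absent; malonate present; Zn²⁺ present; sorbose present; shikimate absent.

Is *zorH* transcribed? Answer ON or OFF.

ON

Zn²⁺ is present, so JalV is inactive.
Required activator JalV is absent, so *kulT* is not transcribed.
So KulT is not produced.
With no repressor bound, *morJ* is transcribed.
So MorJ is produced and active.
No repressor is bound and MorJ is active, so *haxJ* is transcribed.
So HaxJ is produced and active.
Shikimate is absent, so MorH is active.
Malonate is present, so GixW is active.
ppGpp is absent, so MibT is active.
With repressor GixW bound, *fubT* is not transcribed.
So FubT is not produced.
Sorbose is present, so SovL is inactive.
With no repressor bound, *morG* is transcribed.
So MorG is produced and active.
No repressor is bound and MorG is active, so *gorG* is transcribed.
So GorG is produced and active.
Activator MorH is present, so *jalF* is transcribed.
So JalF is produced and active.
Activator HaxJ is present, so *dovW* is transcribed.
So DovW is produced and active.
No repressor is bound and DovW is active, so *zorH* is transcribed.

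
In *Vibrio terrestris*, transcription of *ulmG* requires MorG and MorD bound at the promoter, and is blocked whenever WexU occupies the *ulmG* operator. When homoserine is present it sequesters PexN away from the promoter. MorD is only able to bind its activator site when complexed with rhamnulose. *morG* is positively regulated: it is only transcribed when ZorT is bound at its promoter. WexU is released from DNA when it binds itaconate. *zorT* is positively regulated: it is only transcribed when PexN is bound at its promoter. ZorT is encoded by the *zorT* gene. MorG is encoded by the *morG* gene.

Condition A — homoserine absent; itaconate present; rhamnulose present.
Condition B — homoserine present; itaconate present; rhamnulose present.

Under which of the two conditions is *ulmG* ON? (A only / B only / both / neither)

A only

Condition A:
Homoserine is absent, so PexN is active.
No repressor is bound and PexN is active, so *zorT* is transcribed.
So ZorT is produced and active.
No repressor is bound and ZorT is active, so *morG* is transcribed.
So MorG is produced and active.
Itaconate is present, so WexU is inactive.
Rhamnulose is present, so MorD is active.
No repressor is bound and MorG and MorD are active, so *ulmG* is transcribed.
→ *ulmG* is ON in A.
Condition B:
Homoserine is present, so PexN is inactive.
Required activator PexN is absent, so *zorT* is not transcribed.
So ZorT is not produced.
Required activator ZorT is absent, so *morG* is not transcribed.
So MorG is not produced.
Itaconate is present, so WexU is inactive.
Rhamnulose is present, so MorD is active.
Required activator MorG is absent, so *ulmG* is not transcribed.
→ *ulmG* is OFF in B.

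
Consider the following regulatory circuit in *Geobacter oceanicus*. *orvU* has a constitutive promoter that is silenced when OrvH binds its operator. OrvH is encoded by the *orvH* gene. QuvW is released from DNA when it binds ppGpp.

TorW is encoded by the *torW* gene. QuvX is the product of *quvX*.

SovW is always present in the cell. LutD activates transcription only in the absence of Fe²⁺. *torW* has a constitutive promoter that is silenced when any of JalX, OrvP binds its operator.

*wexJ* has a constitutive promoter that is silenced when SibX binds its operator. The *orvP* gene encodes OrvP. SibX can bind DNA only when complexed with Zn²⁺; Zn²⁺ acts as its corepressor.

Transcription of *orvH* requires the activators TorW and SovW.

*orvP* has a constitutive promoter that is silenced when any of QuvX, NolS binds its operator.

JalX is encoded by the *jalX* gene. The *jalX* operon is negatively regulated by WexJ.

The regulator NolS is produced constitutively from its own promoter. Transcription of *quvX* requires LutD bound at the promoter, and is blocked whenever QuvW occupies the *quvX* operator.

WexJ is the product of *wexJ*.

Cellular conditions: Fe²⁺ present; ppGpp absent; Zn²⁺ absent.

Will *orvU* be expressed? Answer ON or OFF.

Zn²⁺ is absent, so SibX is inactive.
With no repressor bound, *wexJ* is transcribed.
So WexJ is produced and active.
With repressor WexJ bound, *jalX* is not transcribed.
So JalX is not produced.
ppGpp is absent, so QuvW is active.
Fe²⁺ is present, so LutD is inactive.
With repressor QuvW bound, *quvX* is not transcribed.
So QuvX is not produced.
NolS is produced constitutively and is active.
With repressor NolS bound, *orvP* is not transcribed.
So OrvP is not produced.
With no repressor bound, *torW* is transcribed.
So TorW is produced and active.
SovW is produced constitutively and is active.
No repressor is bound and TorW and SovW are active, so *orvH* is transcribed.
So OrvH is produced and active.
With repressor OrvH bound, *orvU* is not transcribed.

OFF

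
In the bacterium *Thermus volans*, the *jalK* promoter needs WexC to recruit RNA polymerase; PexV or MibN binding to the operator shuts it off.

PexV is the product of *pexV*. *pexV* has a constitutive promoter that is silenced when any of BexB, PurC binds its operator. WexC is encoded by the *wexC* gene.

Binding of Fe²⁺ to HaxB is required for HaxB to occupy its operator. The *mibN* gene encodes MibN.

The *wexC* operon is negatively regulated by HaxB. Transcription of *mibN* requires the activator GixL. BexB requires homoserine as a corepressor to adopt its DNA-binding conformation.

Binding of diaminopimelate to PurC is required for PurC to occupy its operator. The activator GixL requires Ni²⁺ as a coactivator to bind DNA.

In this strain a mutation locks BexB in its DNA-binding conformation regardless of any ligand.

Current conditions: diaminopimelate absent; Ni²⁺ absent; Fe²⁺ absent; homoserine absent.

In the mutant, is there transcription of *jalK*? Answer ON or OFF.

Fe²⁺ is absent, so HaxB is inactive.
With no repressor bound, *wexC* is transcribed.
So WexC is produced and active.
BexB is constitutively active in this strain.
Diaminopimelate is absent, so PurC is inactive.
With repressor BexB bound, *pexV* is not transcribed.
So PexV is not produced.
Ni²⁺ is absent, so GixL is inactive.
Required activator GixL is absent, so *mibN* is not transcribed.
So MibN is not produced.
No repressor is bound and WexC is active, so *jalK* is transcribed.

ON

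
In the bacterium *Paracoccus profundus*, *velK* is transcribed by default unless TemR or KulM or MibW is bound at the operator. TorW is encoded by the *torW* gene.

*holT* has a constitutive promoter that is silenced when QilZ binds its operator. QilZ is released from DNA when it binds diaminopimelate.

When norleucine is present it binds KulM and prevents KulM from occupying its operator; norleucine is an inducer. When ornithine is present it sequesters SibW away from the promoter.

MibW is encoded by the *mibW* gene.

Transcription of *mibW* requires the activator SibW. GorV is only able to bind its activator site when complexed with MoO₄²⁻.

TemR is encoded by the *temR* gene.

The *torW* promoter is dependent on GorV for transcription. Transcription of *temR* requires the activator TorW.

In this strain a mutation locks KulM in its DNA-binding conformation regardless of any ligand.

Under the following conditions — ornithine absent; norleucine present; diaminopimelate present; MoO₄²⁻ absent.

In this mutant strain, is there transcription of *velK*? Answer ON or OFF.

MoO₄²⁻ is absent, so GorV is inactive.
Required activator GorV is absent, so *torW* is not transcribed.
So TorW is not produced.
Required activator TorW is absent, so *temR* is not transcribed.
So TemR is not produced.
KulM is constitutively active in this strain.
Ornithine is absent, so SibW is active.
No repressor is bound and SibW is active, so *mibW* is transcribed.
So MibW is produced and active.
With repressor KulM bound, *velK* is not transcribed.

OFF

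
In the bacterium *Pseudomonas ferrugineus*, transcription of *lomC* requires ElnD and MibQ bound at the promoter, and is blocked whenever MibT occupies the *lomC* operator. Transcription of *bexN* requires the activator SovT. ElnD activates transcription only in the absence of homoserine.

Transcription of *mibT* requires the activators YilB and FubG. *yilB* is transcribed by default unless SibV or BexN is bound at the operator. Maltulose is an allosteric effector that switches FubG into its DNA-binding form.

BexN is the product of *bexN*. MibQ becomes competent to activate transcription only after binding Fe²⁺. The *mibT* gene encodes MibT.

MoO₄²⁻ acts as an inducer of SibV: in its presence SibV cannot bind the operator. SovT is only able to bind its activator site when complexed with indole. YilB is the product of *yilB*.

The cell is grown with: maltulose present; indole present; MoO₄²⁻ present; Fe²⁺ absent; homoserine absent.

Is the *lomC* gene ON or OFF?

Homoserine is absent, so ElnD is active.
Fe²⁺ is absent, so MibQ is inactive.
MoO₄²⁻ is present, so SibV is inactive.
Indole is present, so SovT is active.
No repressor is bound and SovT is active, so *bexN* is transcribed.
So BexN is produced and active.
With repressor BexN bound, *yilB* is not transcribed.
So YilB is not produced.
Maltulose is present, so FubG is active.
Required activator YilB is absent, so *mibT* is not transcribed.
So MibT is not produced.
Required activator MibQ is absent, so *lomC* is not transcribed.

OFF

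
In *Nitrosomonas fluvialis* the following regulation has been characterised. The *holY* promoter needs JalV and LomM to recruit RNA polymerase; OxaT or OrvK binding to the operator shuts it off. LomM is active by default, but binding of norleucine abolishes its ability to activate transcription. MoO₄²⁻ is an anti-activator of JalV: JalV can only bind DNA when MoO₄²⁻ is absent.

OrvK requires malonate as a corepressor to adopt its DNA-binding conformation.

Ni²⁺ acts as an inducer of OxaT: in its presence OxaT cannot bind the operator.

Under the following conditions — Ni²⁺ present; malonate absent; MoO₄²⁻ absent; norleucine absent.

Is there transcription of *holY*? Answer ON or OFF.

MoO₄²⁻ is absent, so JalV is active.
Ni²⁺ is present, so OxaT is inactive.
Malonate is absent, so OrvK is inactive.
Norleucine is absent, so LomM is active.
No repressor is bound and JalV and LomM are active, so *holY* is transcribed.

ON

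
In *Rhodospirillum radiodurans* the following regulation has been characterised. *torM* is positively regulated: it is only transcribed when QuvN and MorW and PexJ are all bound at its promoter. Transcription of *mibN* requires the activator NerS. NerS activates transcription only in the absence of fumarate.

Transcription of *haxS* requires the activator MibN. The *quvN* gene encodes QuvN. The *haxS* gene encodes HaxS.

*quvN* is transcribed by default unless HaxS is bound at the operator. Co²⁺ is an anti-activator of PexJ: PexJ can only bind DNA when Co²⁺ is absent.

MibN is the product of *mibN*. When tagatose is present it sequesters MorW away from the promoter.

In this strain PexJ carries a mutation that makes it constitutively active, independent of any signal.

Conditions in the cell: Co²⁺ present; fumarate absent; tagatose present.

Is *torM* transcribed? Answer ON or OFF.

Fumarate is absent, so NerS is active.
No repressor is bound and NerS is active, so *mibN* is transcribed.
So MibN is produced and active.
No repressor is bound and MibN is active, so *haxS* is transcribed.
So HaxS is produced and active.
With repressor HaxS bound, *quvN* is not transcribed.
So QuvN is not produced.
Tagatose is present, so MorW is inactive.
PexJ is constitutively active in this strain.
Required activator QuvN is absent, so *torM* is not transcribed.

OFF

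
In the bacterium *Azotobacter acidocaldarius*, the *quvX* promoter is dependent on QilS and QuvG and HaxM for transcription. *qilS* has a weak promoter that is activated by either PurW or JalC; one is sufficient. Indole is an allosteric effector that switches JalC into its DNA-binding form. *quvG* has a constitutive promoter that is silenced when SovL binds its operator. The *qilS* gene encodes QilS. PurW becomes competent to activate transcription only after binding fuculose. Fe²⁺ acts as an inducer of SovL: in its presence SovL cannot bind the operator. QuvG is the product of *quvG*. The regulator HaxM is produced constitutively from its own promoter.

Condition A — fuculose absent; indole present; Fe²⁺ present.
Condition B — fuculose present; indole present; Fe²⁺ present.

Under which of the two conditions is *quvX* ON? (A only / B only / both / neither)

both

Condition A:
Fuculose is absent, so PurW is inactive.
Indole is present, so JalC is active.
Activator JalC is present, so *qilS* is transcribed.
So QilS is produced and active.
Fe²⁺ is present, so SovL is inactive.
With no repressor bound, *quvG* is transcribed.
So QuvG is produced and active.
HaxM is produced constitutively and is active.
No repressor is bound and QilS and QuvG and HaxM are active, so *quvX* is transcribed.
→ *quvX* is ON in A.
Condition B:
Fuculose is present, so PurW is active.
Indole is present, so JalC is active.
Activator PurW is present, so *qilS* is transcribed.
So QilS is produced and active.
Fe²⁺ is present, so SovL is inactive.
With no repressor bound, *quvG* is transcribed.
So QuvG is produced and active.
HaxM is produced constitutively and is active.
No repressor is bound and QilS and QuvG and HaxM are active, so *quvX* is transcribed.
→ *quvX* is ON in B.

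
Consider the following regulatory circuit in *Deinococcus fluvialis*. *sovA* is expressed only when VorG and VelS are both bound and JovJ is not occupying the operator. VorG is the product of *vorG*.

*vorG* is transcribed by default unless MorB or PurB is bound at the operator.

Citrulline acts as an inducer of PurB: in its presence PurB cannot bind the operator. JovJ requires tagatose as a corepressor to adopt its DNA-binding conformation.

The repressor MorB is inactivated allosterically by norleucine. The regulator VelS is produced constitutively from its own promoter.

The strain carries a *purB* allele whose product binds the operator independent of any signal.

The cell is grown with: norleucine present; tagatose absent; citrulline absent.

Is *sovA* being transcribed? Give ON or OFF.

Norleucine is present, so MorB is inactive.
PurB is constitutively active in this strain.
With repressor PurB bound, *vorG* is not transcribed.
So VorG is not produced.
Tagatose is absent, so JovJ is inactive.
VelS is produced constitutively and is active.
Required activator VorG is absent, so *sovA* is not transcribed.

OFF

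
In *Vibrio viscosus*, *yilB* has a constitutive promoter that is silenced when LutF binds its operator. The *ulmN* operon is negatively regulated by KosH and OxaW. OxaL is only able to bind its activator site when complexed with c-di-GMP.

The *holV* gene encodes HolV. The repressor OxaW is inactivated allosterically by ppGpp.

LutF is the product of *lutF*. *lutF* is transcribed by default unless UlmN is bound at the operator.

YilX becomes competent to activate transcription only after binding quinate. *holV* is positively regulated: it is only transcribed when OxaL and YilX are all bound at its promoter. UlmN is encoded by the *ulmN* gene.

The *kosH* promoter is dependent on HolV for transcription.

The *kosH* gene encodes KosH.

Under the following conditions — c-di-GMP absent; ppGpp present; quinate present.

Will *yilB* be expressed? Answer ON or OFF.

c-di-GMP is absent, so OxaL is inactive.
Quinate is present, so YilX is active.
Required activator OxaL is absent, so *holV* is not transcribed.
So HolV is not produced.
Required activator HolV is absent, so *kosH* is not transcribed.
So KosH is not produced.
ppGpp is present, so OxaW is inactive.
With no repressor bound, *ulmN* is transcribed.
So UlmN is produced and active.
With repressor UlmN bound, *lutF* is not transcribed.
So LutF is not produced.
With no repressor bound, *yilB* is transcribed.

ON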